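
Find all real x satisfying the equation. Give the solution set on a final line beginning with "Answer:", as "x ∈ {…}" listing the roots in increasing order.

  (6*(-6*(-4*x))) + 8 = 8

Step 1. [(6*(-6*(-4*x))) + 8 = 8] +8 is outermost — subtract 8 both sides ⇒ sub: 6*(-6*(-4*x)) = 0.
Step 2. [6*(-6*(-4*x)) = 0] divide by the outer 6, so div: -6*(-4*x) = 0.
Step 3. [-6*(-4*x) = 0] leading coefficient -6: divide by -6 ⇒ div: -4*x = 0.
Step 4. [-4*x = 0] -4 out front; divide by -4. So div: x = 0.

Answer: x ∈ {0}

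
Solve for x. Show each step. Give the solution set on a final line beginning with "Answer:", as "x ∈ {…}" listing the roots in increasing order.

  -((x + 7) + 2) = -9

Step 1. [-((x + 7) + 2) = -9] LHS negated; negate both sides, so neg: (x + 7) + 2 = 9.
Step 2. [(x + 7) + 2 = 9] 2 comes off first (subtract 2) ⇒ sub: x + 7 = 7.
Step 3. [x + 7 = 7] the outer +7 inverts by subtracting 7 ⇒ sub: x = 0.

Answer: x ∈ {0}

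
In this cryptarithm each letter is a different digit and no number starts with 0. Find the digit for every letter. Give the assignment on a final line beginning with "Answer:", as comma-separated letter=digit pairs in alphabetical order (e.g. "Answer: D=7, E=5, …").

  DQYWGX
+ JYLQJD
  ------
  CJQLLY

Step 1. [col 1: X + D ≡ Y (mod 10)] several values work for X in column 1 (X + D ≡ Y (mod 10), carry-in 0); try X=6. So X=6.
Step 2. [col 1: X + D ≡ Y (mod 10)] D=1 is one option consistent with column 1 (X + D ≡ Y (mod 10), carry-in 0) — take it, so D=1.
Step 3. [col 1: X + D ≡ Y (mod 10)] column 1: given X=6, D=1, carry-in 0, and digits 1,6 already taken and all letters distinct, X+D≡Y (mod 10) forces Y=7, so Y=7.
Step 4. [col 2: G + J ≡ L (mod 10)] several values work for J in column 2 (G + J ≡ L (mod 10), carry-in 0); try J=8, so J=8.
Step 5. [col 2: G + J ≡ L (mod 10)] no forcing yet in column 2 (carry-in 0); G=5 is free and consistent — try it ⇒ G=5.
Step 6. [col 2: G + J ≡ L (mod 10)] column 2 reads G+J+carry(0)=L with G=5, J=8; with digits 1,5,6,7,8 already taken and all letters distinct, the only value for L is 3. So L=3.
Step 7. [col 3: W + Q ≡ L (mod 10)] column 3 (W + Q ≡ L (mod 10), carry-in 1) doesn't pin Q yet; pick Q=0 and continue, so Q=0.
Step 8. [col 3: W + Q ≡ L (mod 10)] in column 3 we have W+Q≡L with carry-in 1; given Q=0, L=3 and digits 0,1,3,5,6,7,8 already taken and all letters distinct, that pins W to 2, so W=2.
Step 9. [col 6: D + J ≡ C (mod 10)] in column 6 we have D+J≡C with carry-in 0; given D=1, J=8 and digits 0,1,2,3,5,6,7,8 already taken and all letters distinct, that pins C to 9 ⇒ C=9.

Answer: C=9, D=1, G=5, J=8, L=3, Q=0, W=2, X=6, Y=7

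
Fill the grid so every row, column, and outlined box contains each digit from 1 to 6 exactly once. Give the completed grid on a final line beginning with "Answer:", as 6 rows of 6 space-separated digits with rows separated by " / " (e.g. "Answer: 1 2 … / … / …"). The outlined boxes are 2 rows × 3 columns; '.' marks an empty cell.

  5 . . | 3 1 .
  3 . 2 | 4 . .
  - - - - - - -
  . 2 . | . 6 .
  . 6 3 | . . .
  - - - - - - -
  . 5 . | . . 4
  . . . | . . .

Step 1. [r6c2∈{1,3,4}] across col 2, 3 lands solely at r6c2, so r6c2=3.
Step 2. [r3c3∈{1,4,5}] col 3 places 5 nowhere but r3c3. So r3c3=5.
Step 3. [r3c4∈{1}] nothing but 1 survives at r3c4. So r3c4=1.
Step 4. [r6c6∈{1,2,5,6}] 1 has one home in col 6: r6c6 ⇒ r6c6=1.
Step 5. [r1c3∈{4,6}] box 1 places 6 nowhere but r1c3. So r1c3=6.
Step 6. [r2c5∈{5}] r2c5 is down to just 5, so r2c5=5.
Step 7. [r6c5∈{2}] only 2 remains possible at r6c5 ⇒ r6c5=2.
Step 8. [r4c6∈{2,5}] col 6 places 5 nowhere but r4c6. So r4c6=5.
Step 9. [r5c4∈{6}] only 6 remains possible at r5c4. So r5c4=6.
Step 10. [r4c1∈{1,4}] row 4 places 1 nowhere but r4c1, so r4c1=1.
Step 11. [r6c1∈{4,6}] across row 6, 6 lands solely at r6c1 ⇒ r6c1=6.
Step 12. [r2c6∈{6}] r2c6 has the single candidate 6. So r2c6=6.
Step 13. [r5c1∈{2}] r5c1 has the single candidate 2 ⇒ r5c1=2.
Step 14. [r6c3∈{4}] nothing but 4 survives at r6c3 ⇒ r6c3=4.
Step 15. [r1c2∈{4}] r1c2 is down to just 4 ⇒ r1c2=4.
Step 16. [r1c6∈{2}] r1c6 has the single candidate 2 ⇒ r1c6=2.
Step 17. [r4c5∈{4}] r4c5 has the single candidate 4, so r4c5=4.
Step 18. [r4c4∈{2}] nothing but 2 survives at r4c4. So r4c4=2.
Step 19. [r2c2∈{1}] only 1 remains possible at r2c2. So r2c2=1.
Step 20. [r3c6∈{3}] only 3 remains possible at r3c6. So r3c6=3.
Step 21. [r6c4∈{5}] r6c4 is down to just 5 ⇒ r6c4=5.
Step 22. [r3c1∈{4}] r3c1's peers cover all but 4, so r3c1=4.
Step 23. [r5c5∈{3}] nothing but 3 survives at r5c5, so r5c5=3.
Step 24. [r5c3∈{1}] r5c3 is down to just 1 ⇒ r5c3=1.

Answer: 5 4 6 3 1 2 / 3 1 2 4 5 6 / 4 2 5 1 6 3 / 1 6 3 2 4 5 / 2 5 1 6 3 4 / 6 3 4 5 2 1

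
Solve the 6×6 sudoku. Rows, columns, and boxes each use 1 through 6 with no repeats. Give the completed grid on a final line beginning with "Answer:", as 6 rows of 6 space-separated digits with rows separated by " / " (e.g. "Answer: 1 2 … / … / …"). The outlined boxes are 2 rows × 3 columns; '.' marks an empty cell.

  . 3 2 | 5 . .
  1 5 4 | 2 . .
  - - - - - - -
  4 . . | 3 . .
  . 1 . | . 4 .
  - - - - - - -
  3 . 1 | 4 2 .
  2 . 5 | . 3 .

Step 1. [r4c4∈{6}] nothing but 6 survives at r4c4, so r4c4=6.
Step 2. [r3c5∈{1,5}] col 5 places 5 nowhere but r3c5 ⇒ r3c5=5.
Step 3. [r5c2∈{6}] r5c2 has the single candidate 6, so r5c2=6.
Step 4. [r2c5∈{6}] r2c5's peers cover all but 6. So r2c5=6.
Step 5. [r3c6∈{1,2}] across row 3, 1 lands solely at r3c6, so r3c6=1.
Step 6. [r1c6∈{4}] r1c6 is down to just 4. So r1c6=4.
Step 7. [r6c4∈{1}] nothing but 1 survives at r6c4 ⇒ r6c4=1.
Step 8. [r1c5∈{1}] nothing but 1 survives at r1c5. So r1c5=1.
Step 9. [r1c1∈{6}] nothing but 6 survives at r1c1 ⇒ r1c1=6.
Step 10. [r3c3∈{6}] nothing but 6 survives at r3c3. So r3c3=6.
Step 11. [r2c6∈{3}] r2c6 is down to just 3, so r2c6=3.
Step 12. [r4c1∈{5}] nothing but 5 survives at r4c1, so r4c1=5.
Step 13. [r5c6∈{5}] only 5 remains possible at r5c6 ⇒ r5c6=5.
Step 14. [r6c2∈{4}] r6c2's peers cover all but 4 ⇒ r6c2=4.
Step 15. [r3c2∈{2}] nothing but 2 survives at r3c2. So r3c2=2.
Step 16. [r4c6∈{2}] r4c6 is down to just 2, so r4c6=2.
Step 17. [r4c3∈{3}] r4c3 is down to just 3, so r4c3=3.
Step 18. [r6c6∈{6}] nothing but 6 survives at r6c6, so r6c6=6.

Answer: 6 3 2 5 1 4 / 1 5 4 2 6 3 / 4 2 6 3 5 1 / 5 1 3 6 4 2 / 3 6 1 4 2 5 / 2 4 5 1 3 6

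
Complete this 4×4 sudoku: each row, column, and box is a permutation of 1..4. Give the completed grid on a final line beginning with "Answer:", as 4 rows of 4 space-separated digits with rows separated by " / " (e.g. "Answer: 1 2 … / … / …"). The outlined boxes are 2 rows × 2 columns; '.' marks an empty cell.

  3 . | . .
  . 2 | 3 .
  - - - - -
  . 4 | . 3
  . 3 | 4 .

Step 1. [r1c4∈{1,2,4}] 4 has one home in row 1: r1c4. So r1c4=4.
Step 2. [r4c4∈{1,2}] across col 4, 2 lands solely at r4c4 ⇒ r4c4=2.
Step 3. [r4c1∈{1}] r4c1 is down to just 1, so r4c1=1.
Step 4. [r3c3∈{1}] only 1 remains possible at r3c3 ⇒ r3c3=1.
Step 5. [r1c2∈{1}] nothing but 1 survives at r1c2 ⇒ r1c2=1.
Step 6. [r3c1∈{2}] r3c1's peers cover all but 2, so r3c1=2.
Step 7. [r2c1∈{4}] r2c1 has the single candidate 4 ⇒ r2c1=4.
Step 8. [r1c3∈{2}] nothing but 2 survives at r1c3 ⇒ r1c3=2.
Step 9. [r2c4∈{1}] r2c4's peers cover all but 1. So r2c4=1.

Answer: 3 1 2 4 / 4 2 3 1 / 2 4 1 3 / 1 3 4 2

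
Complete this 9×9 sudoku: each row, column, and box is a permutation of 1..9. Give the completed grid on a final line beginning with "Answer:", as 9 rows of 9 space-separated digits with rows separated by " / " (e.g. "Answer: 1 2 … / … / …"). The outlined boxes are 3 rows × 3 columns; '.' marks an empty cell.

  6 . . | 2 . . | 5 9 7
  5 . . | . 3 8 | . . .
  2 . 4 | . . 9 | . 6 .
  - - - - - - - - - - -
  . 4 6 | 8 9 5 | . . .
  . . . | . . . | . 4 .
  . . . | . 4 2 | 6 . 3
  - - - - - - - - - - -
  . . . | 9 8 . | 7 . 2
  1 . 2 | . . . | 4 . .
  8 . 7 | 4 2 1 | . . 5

Step 1. [r4c9∈{1}] r4c9 is down to just 1, so r4c9=1.
Step 2. [r5c2∈{1,2,3,5,7,8,9}] r5c2 is the only open cell in col 2 admitting 2, so r5c2=2.
Step 3. [r5c3∈{1,3,5,8,9}] r5c3 is the only open cell in row 5 admitting 5 ⇒ r5c3=5.
Step 4. [r7c3∈{3}] r7c3 has the single candidate 3. So r7c3=3.
Step 5. [r8c9∈{6,8,9}] 6 has one home in col 9: r8c9. So r8c9=6.
Step 6. [r1c5∈{1}] r1c5 has the single candidate 1, so r1c5=1.
Step 7. [r5c4∈{1,3,6,7}] 1 has one home in row 5: r5c4, so r5c4=1.
Step 8. [r6c4∈{7}] r6c4 has the single candidate 7 ⇒ r6c4=7.
Step 9. [r3c7∈{1,3,8}] across box 3, 3 lands solely at r3c7. So r3c7=3.
Step 10. [r3c2∈{1,7,8}] 1 has one home in row 3: r3c2, so r3c2=1.
Step 11. [r8c2∈{5,9}] r8c2 is the only open cell in row 8 admitting 9, so r8c2=9.
Step 12. [r8c4∈{3,5}] r8c4 is the only open cell in col 4 admitting 3, so r8c4=3.
Step 13. [r5c1∈{3,7,9}] r5c1 is the only open cell in row 5 admitting 7 ⇒ r5c1=7.
Step 14. [r5c7∈{8,9}] across col 7, 8 lands solely at r5c7, so r5c7=8.
Step 15. [r3c5∈{5,7}] r3c5 is the only open cell in row 3 admitting 7, so r3c5=7.
Step 16. [r1c3∈{8}] r1c3's peers cover all but 8, so r1c3=8.
Step 17. [r7c6∈{6}] r7c6's peers cover all but 6, so r7c6=6.
Step 18. [r2c7∈{1,2}] r2c7 is the only open cell in col 7 admitting 1, so r2c7=1.
Step 19. [r2c3∈{9}] only 9 remains possible at r2c3, so r2c3=9.
Step 20. [r4c7∈{2}] r4c7 has the single candidate 2, so r4c7=2.
Step 21. [r8c6∈{7}] only 7 remains possible at r8c6 ⇒ r8c6=7.
Step 22. [r5c6∈{3}] only 3 remains possible at r5c6, so r5c6=3.
Step 23. [r3c4∈{5}] r3c4 has the single candidate 5. So r3c4=5.
Step 24. [r8c8∈{8}] only 8 remains possible at r8c8 ⇒ r8c8=8.
Step 25. [r1c6∈{4}] r1c6's peers cover all but 4 ⇒ r1c6=4.
Step 26. [r9c7∈{9}] r9c7 has the single candidate 9. So r9c7=9.
Step 27. [r7c2∈{5}] only 5 remains possible at r7c2. So r7c2=5.
Step 28. [r7c8∈{1}] r7c8's peers cover all but 1, so r7c8=1.
Step 29. [r1c2∈{3}] r1c2 is down to just 3, so r1c2=3.
Step 30. [r9c2∈{6}] r9c2 has the single candidate 6, so r9c2=6.
Step 31. [r4c1∈{3}] r4c1's peers cover all but 3 ⇒ r4c1=3.
Step 32. [r5c9∈{9}] r5c9 has the single candidate 9. So r5c9=9.
Step 33. [r5c5∈{6}] r5c5's peers cover all but 6. So r5c5=6.
Step 34. [r4c8∈{7}] nothing but 7 survives at r4c8, so r4c8=7.
Step 35. [r6c8∈{5}] nothing but 5 survives at r6c8. So r6c8=5.
Step 36. [r6c2∈{8}] r6c2 has the single candidate 8 ⇒ r6c2=8.
Step 37. [r2c8∈{2}] r2c8 is down to just 2 ⇒ r2c8=2.
Step 38. [r9c8∈{3}] r9c8 is down to just 3. So r9c8=3.
Step 39. [r7c1∈{4}] r7c1's peers cover all but 4 ⇒ r7c1=4.
Step 40. [r6c3∈{1}] nothing but 1 survives at r6c3 ⇒ r6c3=1.
Step 41. [r2c4∈{6}] r2c4's peers cover all but 6. So r2c4=6.
Step 42. [r8c5∈{5}] nothing but 5 survives at r8c5, so r8c5=5.
Step 43. [r3c9∈{8}] r3c9 has the single candidate 8. So r3c9=8.
Step 44. [r6c1∈{9}] r6c1's peers cover all but 9 ⇒ r6c1=9.
Step 45. [r2c2∈{7}] r2c2's peers cover all but 7 ⇒ r2c2=7.
Step 46. [r2c9∈{4}] r2c9 is down to just 4, so r2c9=4.

Answer: 6 3 8 2 1 4 5 9 7 / 5 7 9 6 3 8 1 2 4 / 2 1 4 5 7 9 3 6 8 / 3 4 6 8 9 5 2 7 1 / 7 2 5 1 6 3 8 4 9 / 9 8 1 7 4 2 6 5 3 / 4 5 3 9 8 6 7 1 2 / 1 9 2 3 5 7 4 8 6 / 8 6 7 4 2 1 9 3 5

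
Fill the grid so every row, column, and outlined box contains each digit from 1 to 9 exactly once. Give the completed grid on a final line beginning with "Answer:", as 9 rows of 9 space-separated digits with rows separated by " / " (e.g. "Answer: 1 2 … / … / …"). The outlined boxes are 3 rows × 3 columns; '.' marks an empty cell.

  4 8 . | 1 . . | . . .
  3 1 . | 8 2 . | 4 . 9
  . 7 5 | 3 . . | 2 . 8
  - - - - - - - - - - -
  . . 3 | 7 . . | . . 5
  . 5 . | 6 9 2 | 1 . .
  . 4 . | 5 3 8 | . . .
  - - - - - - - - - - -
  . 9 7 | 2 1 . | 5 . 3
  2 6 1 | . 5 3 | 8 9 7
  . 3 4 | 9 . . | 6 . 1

Step 1. [r1c9∈{6}] r1c9 has the single candidate 6. So r1c9=6.
Step 2. [r1c5∈{7}] r1c5's peers cover all but 7, so r1c5=7.
Step 3. [r6c7∈{7,9}] r6c7 is the only open cell in col 7 admitting 7 ⇒ r6c7=7.
Step 4. [r3c5∈{4,6}] in col 5, 6 fits only at r3c5. So r3c5=6.
Step 5. [r3c1∈{9}] only 9 remains possible at r3c1 ⇒ r3c1=9.
Step 6. [r7c1∈{8}] only 8 remains possible at r7c1, so r7c1=8.
Step 7. [r4c8∈{2,4,6,8}] in row 4, 8 fits only at r4c8, so r4c8=8.
Step 8. [r6c8∈{2,6}] r6c8 is the only open cell in col 8 admitting 6. So r6c8=6.
Step 9. [r5c8∈{3,4}] row 5 places 3 nowhere but r5c8, so r5c8=3.
Step 10. [r2c6∈{5}] r2c6 is down to just 5, so r2c6=5.
Step 11. [r4c6∈{1,4}] col 6 places 1 nowhere but r4c6 ⇒ r4c6=1.
Step 12. [r7c6∈{4,6}] row 7 places 6 nowhere but r7c6, so r7c6=6.
Step 13. [r6c9∈{2}] r6c9 is down to just 2. So r6c9=2.
Step 14. [r4c2∈{2}] r4c2 is down to just 2 ⇒ r4c2=2.
Step 15. [r1c6∈{9}] r1c6 is down to just 9 ⇒ r1c6=9.
Step 16. [r1c3∈{2}] r1c3's peers cover all but 2. So r1c3=2.
Step 17. [r1c8∈{5}] only 5 remains possible at r1c8, so r1c8=5.
Step 18. [r5c9∈{4}] r5c9 has the single candidate 4, so r5c9=4.
Step 19. [r5c3∈{8}] r5c3 has the single candidate 8 ⇒ r5c3=8.
Step 20. [r2c3∈{6}] r2c3 has the single candidate 6. So r2c3=6.
Step 21. [r1c7∈{3}] only 3 remains possible at r1c7. So r1c7=3.
Step 22. [r3c8∈{1}] r3c8 has the single candidate 1, so r3c8=1.
Step 23. [r9c6∈{7}] only 7 remains possible at r9c6 ⇒ r9c6=7.
Step 24. [r9c8∈{2}] nothing but 2 survives at r9c8 ⇒ r9c8=2.
Step 25. [r7c8∈{4}] r7c8 has the single candidate 4 ⇒ r7c8=4.
Step 26. [r2c8∈{7}] r2c8 is down to just 7 ⇒ r2c8=7.
Step 27. [r4c5∈{4}] r4c5 is down to just 4, so r4c5=4.
Step 28. [r6c1∈{1}] r6c1 is down to just 1. So r6c1=1.
Step 29. [r4c7∈{9}] only 9 remains possible at r4c7, so r4c7=9.
Step 30. [r9c5∈{8}] nothing but 8 survives at r9c5. So r9c5=8.
Step 31. [r4c1∈{6}] r4c1's peers cover all but 6. So r4c1=6.
Step 32. [r6c3∈{9}] only 9 remains possible at r6c3, so r6c3=9.
Step 33. [r3c6∈{4}] nothing but 4 survives at r3c6 ⇒ r3c6=4.
Step 34. [r8c4∈{4}] r8c4's peers cover all but 4 ⇒ r8c4=4.
Step 35. [r9c1∈{5}] only 5 remains possible at r9c1 ⇒ r9c1=5.
Step 36. [r5c1∈{7}] nothing but 7 survives at r5c1 ⇒ r5c1=7.

Answer: 4 8 2 1 7 9 3 5 6 / 3 1 6 8 2 5 4 7 9 / 9 7 5 3 6 4 2 1 8 / 6 2 3 7 4 1 9 8 5 / 7 5 8 6 9 2 1 3 4 / 1 4 9 5 3 8 7 6 2 / 8 9 7 2 1 6 5 4 3 / 2 6 1 4 5 3 8 9 7 / 5 3 4 9 8 7 6 2 1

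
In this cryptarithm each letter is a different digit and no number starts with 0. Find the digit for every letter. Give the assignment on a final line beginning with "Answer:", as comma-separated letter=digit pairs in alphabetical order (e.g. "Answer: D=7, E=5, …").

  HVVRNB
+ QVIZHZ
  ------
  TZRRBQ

Step 1. [col 1: B + Z ≡ Q (mod 10)] several values work for Z in column 1 (B + Z ≡ Q (mod 10), carry-in 0); try Z=9, so Z=9.
Step 2. [col 1: B + Z ≡ Q (mod 10)] column 1 (B + Z ≡ Q (mod 10), carry-in 0) doesn't pin B yet; pick B=2 and continue. So B=2.
Step 3. [col 1: B + Z ≡ Q (mod 10)] column 1 reads B+Z+carry(0)=Q with B=2, Z=9; with digits 2,9 already taken and all letters distinct, the only value for Q is 1. So Q=1.
Step 4. [col 2: N + H ≡ B (mod 10)] several values work for N in column 2 (N + H ≡ B (mod 10), carry-in 1); try N=5 ⇒ N=5.
Step 5. [col 2: N + H ≡ B (mod 10)] in column 2 we have N+H≡B with carry-in 1; given N=5, B=2 and digits 1,2,5,9 already taken and all letters distinct, that pins H to 6 ⇒ H=6.
Step 6. [col 3: R + Z ≡ R (mod 10)] R=3 is one option consistent with column 3 (R + Z ≡ R (mod 10), carry-in 1) — take it ⇒ R=3.
Step 7. [col 4: V + I ≡ R (mod 10)] several values work for I in column 4 (V + I ≡ R (mod 10), carry-in 1); try I=8, so I=8.
Step 8. [col 4: V + I ≡ R (mod 10)] column 4: given I=8, R=3, carry-in 1, and digits 1,2,3,5,6,8,9 already taken and all letters distinct, V+I≡R (mod 10) forces V=4 ⇒ V=4.
Step 9. [col 6: H + Q ≡ T (mod 10)] from column 6 (H=6, Q=1, carry-in 0, digits 1,2,3,4,5,6,8,9 already taken and all letters distinct): T must equal 7, so T=7.

Answer: B=2, H=6, I=8, N=5, Q=1, R=3, T=7, V=4, Z=9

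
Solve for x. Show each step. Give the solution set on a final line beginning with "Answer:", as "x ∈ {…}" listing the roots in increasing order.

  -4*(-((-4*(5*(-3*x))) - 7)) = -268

Step 1. [-4*(-((-4*(5*(-3*x))) - 7)) = -268] leading coefficient -4: divide by -4 ⇒ div: -((-4*(5*(-3*x))) - 7) = 67.
Step 2. [-((-4*(5*(-3*x))) - 7) = 67] flip signs both sides. So neg: (-4*(5*(-3*x))) - 7 = -67.
Step 3. [(-4*(5*(-3*x))) - 7 = -67] -7 is outermost — add 7 both sides ⇒ sub: -4*(5*(-3*x)) = -60.
Step 4. [-4*(5*(-3*x)) = -60] divide by the outer -4 ⇒ div: 5*(-3*x) = 15.
Step 5. [5*(-3*x) = 15] leading coefficient 5: divide by 5, so div: -3*x = 3.
Step 6. [-3*x = 3] -3 out front; divide by -3 ⇒ div: x = -1.

Answer: x ∈ {-1}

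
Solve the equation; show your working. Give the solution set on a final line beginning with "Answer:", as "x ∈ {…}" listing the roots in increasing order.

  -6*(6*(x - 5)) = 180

Step 1. [-6*(6*(x - 5)) = 180] leading coefficient -6: divide by -6. So div: 6*(x - 5) = -30.
Step 2. [6*(x - 5) = -30] divide by the outer 6. So div: x - 5 = -5.
Step 3. [x - 5 = -5] 5 comes off first (add 5). So sub: x = 0.

Answer: x ∈ {0}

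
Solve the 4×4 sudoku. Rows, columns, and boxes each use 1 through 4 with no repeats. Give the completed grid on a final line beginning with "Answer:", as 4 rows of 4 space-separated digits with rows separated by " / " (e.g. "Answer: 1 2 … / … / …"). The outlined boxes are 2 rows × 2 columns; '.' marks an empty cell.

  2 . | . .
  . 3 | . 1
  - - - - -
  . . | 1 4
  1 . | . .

Step 1. [r4c4∈{2,3}] across col 4, 2 lands solely at r4c4. So r4c4=2.
Step 2. [r2c1∈{4}] r2c1's peers cover all but 4. So r2c1=4.
Step 3. [r1c4∈{3}] nothing but 3 survives at r1c4. So r1c4=3.
Step 4. [r3c2∈{2}] r3c2 is down to just 2. So r3c2=2.
Step 5. [r1c3∈{4}] r1c3 has the single candidate 4. So r1c3=4.
Step 6. [r3c1∈{3}] r3c1's peers cover all but 3. So r3c1=3.
Step 7. [r2c3∈{2}] nothing but 2 survives at r2c3, so r2c3=2.
Step 8. [r1c2∈{1}] r1c2 is down to just 1. So r1c2=1.
Step 9. [r4c2∈{4}] r4c2 has the single candidate 4 ⇒ r4c2=4.
Step 10. [r4c3∈{3}] r4c3 has the single candidate 3. So r4c3=3.

Answer: 2 1 4 3 / 4 3 2 1 / 3 2 1 4 / 1 4 3 2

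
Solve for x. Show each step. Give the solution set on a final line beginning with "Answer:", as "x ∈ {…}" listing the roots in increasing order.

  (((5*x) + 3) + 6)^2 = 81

Step 1. [(((5*x) + 3) + 6)^2 = 81] LHS squared, RHS 81 ≥ 0: apply √ (±). So sqrt: ((5*x) + 3) + 6 = 9 or -9.
Step 2. [((5*x) + 3) + 6 = 9 or -9] the outer +6 inverts by subtracting 6 ⇒ sub: (5*x) + 3 = 3 or -15.
Step 3. [(5*x) + 3 = 3 or -15] the outer +3 inverts by subtracting 3. So sub: 5*x = 0 or -18.
Step 4. [5*x = 0 or -18] 5 out front; divide by 5 ⇒ div: x = 0 or -18/5.

Answer: x ∈ {-18/5, 0}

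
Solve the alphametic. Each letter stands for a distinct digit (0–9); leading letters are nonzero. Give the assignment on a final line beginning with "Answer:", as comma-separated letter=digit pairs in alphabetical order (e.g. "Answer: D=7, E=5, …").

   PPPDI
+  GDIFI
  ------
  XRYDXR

Step 1. [col 1: I + I ≡ R (mod 10)] no forcing yet in column 1 (carry-in 0); I=5 is free and consistent — try it ⇒ I=5.
Step 2. [X] adding two 5-digit numbers gives at most 5+1 digits, and here it does — X is that final carry and must be 1 ⇒ X=1.
Step 3. [col 1: I + I ≡ R (mod 10)] from column 1 (I=5, carry-in 0, digits 1,5 already taken and all letters distinct): R must equal 0 ⇒ R=0.
Step 4. [col 2: D + F ≡ X (mod 10)] column 2 (D + F ≡ X (mod 10), carry-in 1) doesn't pin F yet; pick F=8 and continue. So F=8.
Step 5. [col 2: D + F ≡ X (mod 10)] in column 2 we have D+F≡X with carry-in 1; given F=8, X=1 and digits 0,1,5,8 already taken and all letters distinct, that pins D to 2. So D=2.
Step 6. [col 3: P + I ≡ D (mod 10)] in column 3 we have P+I≡D with carry-in 1; given I=5, D=2 and digits 0,1,2,5,8 already taken and all letters distinct, that pins P to 6 ⇒ P=6.
Step 7. [col 4: P + D ≡ Y (mod 10)] in column 4 we have P+D≡Y with carry-in 1; given P=6, D=2 and digits 0,1,2,5,6,8 already taken and all letters distinct, that pins Y to 9. So Y=9.
Step 8. [col 5: P + G ≡ R (mod 10)] in column 5 we have P+G≡R with carry-in 0; given P=6, R=0 and digits 0,1,2,5,6,8,9 already taken and all letters distinct, that pins G to 4, so G=4.

Answer: D=2, F=8, G=4, I=5, P=6, R=0, X=1, Y=9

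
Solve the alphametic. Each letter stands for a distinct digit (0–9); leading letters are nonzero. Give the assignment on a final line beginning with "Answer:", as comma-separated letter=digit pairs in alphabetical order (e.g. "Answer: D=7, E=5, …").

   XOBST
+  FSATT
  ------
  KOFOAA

Step 1. [col 1: T + T ≡ A (mod 10)] T=5 is one option consistent with column 1 (T + T ≡ A (mod 10), carry-in 0) — take it. So T=5.
Step 2. [K] adding two 5-digit numbers gives at most 5+1 digits, and here it does — K is that final carry and must be 1, so K=1.
Step 3. [col 1: T + T ≡ A (mod 10)] column 1 reads T+T+carry(0)=A with T=5; with digits 1,5 already taken and all letters distinct, the only value for A is 0 ⇒ A=0.
Step 4. [col 2: S + T ≡ A (mod 10)] column 2 reads S+T+carry(1)=A with T=5, A=0; with digits 0,1,5 already taken and all letters distinct, the only value for S is 4. So S=4.
Step 5. [col 3: B + A ≡ O (mod 10)] no forcing yet in column 3 (carry-in 1); O=3 is free and consistent — try it ⇒ O=3.
Step 6. [col 3: B + A ≡ O (mod 10)] from column 3 (A=0, O=3, carry-in 1, digits 0,1,3,4,5 already taken and all letters distinct): B must equal 2, so B=2.
Step 7. [col 4: O + S ≡ F (mod 10)] from column 4 (O=3, S=4, carry-in 0, digits 0,1,2,3,4,5 already taken and all letters distinct): F must equal 7 ⇒ F=7.
Step 8. [col 5: X + F ≡ O (mod 10)] from column 5 (F=7, O=3, carry-in 0, digits 0,1,2,3,4,5,7 already taken and all letters distinct): X must equal 6, so X=6.

Answer: A=0, B=2, F=7, K=1, O=3, S=4, T=5, X=6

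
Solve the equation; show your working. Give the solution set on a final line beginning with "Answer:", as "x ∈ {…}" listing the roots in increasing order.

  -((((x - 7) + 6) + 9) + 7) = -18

Step 1. [-((((x - 7) + 6) + 9) + 7) = -18] leading − — multiply by −1. So neg: (((x - 7) + 6) + 9) + 7 = 18.
Step 2. [(((x - 7) + 6) + 9) + 7 = 18] subtract 7: x sits inside (… + 7). So sub: ((x - 7) + 6) + 9 = 11.
Step 3. [((x - 7) + 6) + 9 = 11] subtract 9: x sits inside (… + 9), so sub: (x - 7) + 6 = 2.
Step 4. [(x - 7) + 6 = 2] +6 is outermost — subtract 6 both sides, so sub: x - 7 = -4.
Step 5. [x - 7 = -4] -7 is outermost — add 7 both sides ⇒ sub: x = 3.

Answer: x ∈ {3}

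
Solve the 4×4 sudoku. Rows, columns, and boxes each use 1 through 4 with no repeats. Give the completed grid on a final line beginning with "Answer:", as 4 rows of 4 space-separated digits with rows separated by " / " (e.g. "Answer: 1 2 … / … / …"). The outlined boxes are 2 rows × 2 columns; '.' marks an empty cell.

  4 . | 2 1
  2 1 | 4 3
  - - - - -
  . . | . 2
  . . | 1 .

Step 1. [r4c1∈{3}] r4c1's peers cover all but 3 ⇒ r4c1=3.
Step 2. [r4c2∈{2,4}] row 4 places 2 nowhere but r4c2, so r4c2=2.
Step 3. [r4c4∈{4}] r4c4's peers cover all but 4. So r4c4=4.
Step 4. [r1c2∈{3}] r1c2 has the single candidate 3 ⇒ r1c2=3.
Step 5. [r3c2∈{4}] r3c2's peers cover all but 4 ⇒ r3c2=4.
Step 6. [r3c1∈{1}] r3c1's peers cover all but 1, so r3c1=1.
Step 7. [r3c3∈{3}] nothing but 3 survives at r3c3. So r3c3=3.

Answer: 4 3 2 1 / 2 1 4 3 / 1 4 3 2 / 3 2 1 4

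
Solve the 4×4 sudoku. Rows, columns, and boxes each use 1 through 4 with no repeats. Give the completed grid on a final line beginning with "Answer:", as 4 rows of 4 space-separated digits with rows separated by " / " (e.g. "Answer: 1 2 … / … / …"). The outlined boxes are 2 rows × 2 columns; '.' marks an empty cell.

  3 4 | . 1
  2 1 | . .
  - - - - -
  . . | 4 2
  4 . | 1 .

Step 1. [r4c4∈{3}] only 3 remains possible at r4c4 ⇒ r4c4=3.
Step 2. [r1c3∈{2}] r1c3 has the single candidate 2, so r1c3=2.
Step 3. [r2c4∈{4}] nothing but 4 survives at r2c4 ⇒ r2c4=4.
Step 4. [r3c2∈{3}] only 3 remains possible at r3c2. So r3c2=3.
Step 5. [r3c1∈{1}] r3c1's peers cover all but 1. So r3c1=1.
Step 6. [r2c3∈{3}] only 3 remains possible at r2c3. So r2c3=3.
Step 7. [r4c2∈{2}] r4c2 is down to just 2 ⇒ r4c2=2.

Answer: 3 4 2 1 / 2 1 3 4 / 1 3 4 2 / 4 2 1 3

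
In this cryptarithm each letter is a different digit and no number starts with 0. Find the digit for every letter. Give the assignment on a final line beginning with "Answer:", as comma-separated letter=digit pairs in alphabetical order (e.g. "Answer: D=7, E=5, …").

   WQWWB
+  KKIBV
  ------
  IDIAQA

Step 1. [col 1: B + V ≡ A (mod 10)] column 1 (B + V ≡ A (mod 10), carry-in 0) doesn't pin A yet; pick A=7 and continue ⇒ A=7.
Step 2. [I] adding two 5-digit numbers gives at most 5+1 digits, and here it does — I is that final carry and must be 1, so I=1.
Step 3. [col 1: B + V ≡ A (mod 10)] V=5 is one option consistent with column 1 (B + V ≡ A (mod 10), carry-in 0) — take it, so V=5.
Step 4. [col 1: B + V ≡ A (mod 10)] from column 1 (V=5, A=7, carry-in 0, digits 1,5,7 already taken and all letters distinct): B must equal 2 ⇒ B=2.
Step 5. [col 2: W + B ≡ Q (mod 10)] several values work for Q in column 2 (W + B ≡ Q (mod 10), carry-in 0); try Q=8 ⇒ Q=8.
Step 6. [col 2: W + B ≡ Q (mod 10)] in column 2 we have W+B≡Q with carry-in 0; given B=2, Q=8 and digits 1,2,5,7,8 already taken and all letters distinct, that pins W to 6 ⇒ W=6.
Step 7. [col 4: Q + K ≡ I (mod 10)] from column 4 (Q=8, I=1, carry-in 0, digits 1,2,5,6,7,8 already taken and all letters distinct): K must equal 3, so K=3.
Step 8. [col 5: W + K ≡ D (mod 10)] from column 5 (W=6, K=3, carry-in 1, digits 1,2,3,5,6,7,8 already taken and all letters distinct): D must equal 0, so D=0.

Answer: A=7, B=2, D=0, I=1, K=3, Q=8, V=5, W=6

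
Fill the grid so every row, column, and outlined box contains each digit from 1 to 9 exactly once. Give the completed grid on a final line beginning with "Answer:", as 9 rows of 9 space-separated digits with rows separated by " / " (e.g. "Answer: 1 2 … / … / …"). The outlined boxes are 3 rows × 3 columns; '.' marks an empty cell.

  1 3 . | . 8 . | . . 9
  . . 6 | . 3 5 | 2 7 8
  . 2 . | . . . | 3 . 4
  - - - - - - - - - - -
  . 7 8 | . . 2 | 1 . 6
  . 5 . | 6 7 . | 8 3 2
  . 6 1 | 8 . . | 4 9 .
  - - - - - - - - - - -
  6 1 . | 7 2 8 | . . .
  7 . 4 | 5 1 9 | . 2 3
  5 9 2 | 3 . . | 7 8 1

Step 1. [r4c8∈{5}] only 5 remains possible at r4c8, so r4c8=5.
Step 2. [r2c4∈{1,4,9}] row 2 places 1 nowhere but r2c4 ⇒ r2c4=1.
Step 3. [r2c1∈{4,9}] 9 has one home in row 2: r2c1. So r2c1=9.
Step 4. [r1c8∈{6}] r1c8 is down to just 6. So r1c8=6.
Step 5. [r1c7∈{5}] r1c7's peers cover all but 5. So r1c7=5.
Step 6. [r4c1∈{3,4}] r4c1 is the only open cell in row 4 admitting 3 ⇒ r4c1=3.
Step 7. [r1c3∈{7}] r1c3 is down to just 7. So r1c3=7.
Step 8. [r1c6∈{4}] only 4 remains possible at r1c6, so r1c6=4.
Step 9. [r9c6∈{6}] r9c6 is down to just 6, so r9c6=6.
Step 10. [r4c4∈{4,9}] across col 4, 4 lands solely at r4c4 ⇒ r4c4=4.
Step 11. [r3c4∈{9}] nothing but 9 survives at r3c4 ⇒ r3c4=9.
Step 12. [r7c7∈{9}] nothing but 9 survives at r7c7 ⇒ r7c7=9.
Step 13. [r6c9∈{7}] r6c9 has the single candidate 7 ⇒ r6c9=7.
Step 14. [r5c1∈{4}] nothing but 4 survives at r5c1, so r5c1=4.
Step 15. [r5c3∈{9}] only 9 remains possible at r5c3, so r5c3=9.
Step 16. [r1c4∈{2}] nothing but 2 survives at r1c4. So r1c4=2.
Step 17. [r3c8∈{1}] r3c8's peers cover all but 1, so r3c8=1.
Step 18. [r6c6∈{3}] only 3 remains possible at r6c6 ⇒ r6c6=3.
Step 19. [r3c1∈{8}] r3c1 is down to just 8 ⇒ r3c1=8.
Step 20. [r5c6∈{1}] nothing but 1 survives at r5c6 ⇒ r5c6=1.
Step 21. [r3c3∈{5}] nothing but 5 survives at r3c3. So r3c3=5.
Step 22. [r8c2∈{8}] only 8 remains possible at r8c2. So r8c2=8.
Step 23. [r7c9∈{5}] r7c9 has the single candidate 5, so r7c9=5.
Step 24. [r7c8∈{4}] r7c8 is down to just 4. So r7c8=4.
Step 25. [r3c5∈{6}] only 6 remains possible at r3c5, so r3c5=6.
Step 26. [r9c5∈{4}] only 4 remains possible at r9c5 ⇒ r9c5=4.
Step 27. [r6c5∈{5}] only 5 remains possible at r6c5. So r6c5=5.
Step 28. [r2c2∈{4}] r2c2's peers cover all but 4 ⇒ r2c2=4.
Step 29. [r3c6∈{7}] only 7 remains possible at r3c6, so r3c6=7.
Step 30. [r6c1∈{2}] only 2 remains possible at r6c1, so r6c1=2.
Step 31. [r7c3∈{3}] nothing but 3 survives at r7c3 ⇒ r7c3=3.
Step 32. [r4c5∈{9}] r4c5 has the single candidate 9. So r4c5=9.
Step 33. [r8c7∈{6}] r8c7's peers cover all but 6. So r8c7=6.

Answer: 1 3 7 2 8 4 5 6 9 / 9 4 6 1 3 5 2 7 8 / 8 2 5 9 6 7 3 1 4 / 3 7 8 4 9 2 1 5 6 / 4 5 9 6 7 1 8 3 2 / 2 6 1 8 5 3 4 9 7 / 6 1 3 7 2 8 9 4 5 / 7 8 4 5 1 9 6 2 3 / 5 9 2 3 4 6 7 8 1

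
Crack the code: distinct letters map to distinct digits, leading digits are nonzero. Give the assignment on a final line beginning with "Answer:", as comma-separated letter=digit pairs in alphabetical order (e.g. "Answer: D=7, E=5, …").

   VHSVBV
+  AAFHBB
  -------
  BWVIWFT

Step 1. [col 1: V + B ≡ T (mod 10)] column 1 (V + B ≡ T (mod 10), carry-in 0) doesn't pin V yet; pick V=3 and continue. So V=3.
Step 2. [col 1: V + B ≡ T (mod 10)] column 1 (V + B ≡ T (mod 10), carry-in 0) doesn't pin B yet; pick B=1 and continue ⇒ B=1.
Step 3. [col 1: V + B ≡ T (mod 10)] in column 1 we have V+B≡T with carry-in 0; given V=3, B=1 and digits 1,3 already taken and all letters distinct, that pins T to 4. So T=4.
Step 4. [col 2: B + B ≡ F (mod 10)] column 2 reads B+B+carry(0)=F with B=1; with digits 1,3,4 already taken and all letters distinct, the only value for F is 2 ⇒ F=2.
Step 5. [col 3: V + H ≡ W (mod 10)] several values work for H in column 3 (V + H ≡ W (mod 10), carry-in 0); try H=7, so H=7.
Step 6. [col 3: V + H ≡ W (mod 10)] column 3: given V=3, H=7, carry-in 0, and digits 1,2,3,4,7 already taken and all letters distinct, V+H≡W (mod 10) forces W=0. So W=0.
Step 7. [col 4: S + F ≡ I (mod 10)] column 4 (S + F ≡ I (mod 10), carry-in 1) doesn't pin I yet; pick I=8 and continue ⇒ I=8.
Step 8. [col 4: S + F ≡ I (mod 10)] column 4 reads S+F+carry(1)=I with F=2, I=8; with digits 0,1,2,3,4,7,8 already taken and all letters distinct, the only value for S is 5, so S=5.
Step 9. [col 5: H + A ≡ V (mod 10)] column 5 reads H+A+carry(0)=V with H=7, V=3; with digits 0,1,2,3,4,5,7,8 already taken and all letters distinct, the only value for A is 6 ⇒ A=6.

Answer: A=6, B=1, F=2, H=7, I=8, S=5, T=4, V=3, W=0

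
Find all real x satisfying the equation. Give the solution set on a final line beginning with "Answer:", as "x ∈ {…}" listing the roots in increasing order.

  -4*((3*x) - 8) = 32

Step 1. [-4*((3*x) - 8) = 32] divide by the outer -4 ⇒ div: (3*x) - 8 = -8.
Step 2. [(3*x) - 8 = -8] add 8: x sits inside (… - 8). So sub: 3*x = 0.
Step 3. [3*x = 0] 3 out front; divide by 3. So div: x = 0.

Answer: x ∈ {0}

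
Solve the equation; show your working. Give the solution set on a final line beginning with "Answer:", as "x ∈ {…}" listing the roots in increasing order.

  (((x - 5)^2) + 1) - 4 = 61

Step 1. [(((x - 5)^2) + 1) - 4 = 61] add 4: x sits inside (… - 4) ⇒ sub: ((x - 5)^2) + 1 = 65.
Step 2. [((x - 5)^2) + 1 = 65] 1 comes off first (subtract 1), so sub: (x - 5)^2 = 64.
Step 3. [(x - 5)^2 = 64] 64 ≥ 0, LHS is (·)² — take ±√, so sqrt: x - 5 = 8 or -8.
Step 4. [x - 5 = 8 or -8] add 5: x sits inside (… - 5). So sub: x = 13 or -3.

Answer: x ∈ {-3, 13}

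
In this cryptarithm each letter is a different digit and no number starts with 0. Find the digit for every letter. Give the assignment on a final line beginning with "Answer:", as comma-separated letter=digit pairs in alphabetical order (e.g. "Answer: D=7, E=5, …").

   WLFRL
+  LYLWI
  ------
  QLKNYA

Step 1. [col 1: L + I ≡ A (mod 10)] no forcing yet in column 1 (carry-in 0); A=8 is free and consistent — try it, so A=8.
Step 2. [col 1: L + I ≡ A (mod 10)] several values work for L in column 1 (L + I ≡ A (mod 10), carry-in 0); try L=5, so L=5.
Step 3. [col 1: L + I ≡ A (mod 10)] in column 1 we have L+I≡A with carry-in 0; given L=5, A=8 and digits 5,8 already taken and all letters distinct, that pins I to 3, so I=3.
Step 4. [col 2: R + W ≡ Y (mod 10)] R=7 is one option consistent with column 2 (R + W ≡ Y (mod 10), carry-in 0) — take it, so R=7.
Step 5. [col 2: R + W ≡ Y (mod 10)] several values work for Y in column 2 (R + W ≡ Y (mod 10), carry-in 0); try Y=6. So Y=6.
Step 6. [col 2: R + W ≡ Y (mod 10)] in column 2 we have R+W≡Y with carry-in 0; given R=7, Y=6 and digits 3,5,6,7,8 already taken and all letters distinct, that pins W to 9 ⇒ W=9.
Step 7. [col 3: F + L ≡ N (mod 10)] column 3 reads F+L+carry(1)=N with L=5; with digits 3,5,6,7,8,9 already taken and all letters distinct, the only value for F is 4 ⇒ F=4.
Step 8. [Q] adding two 5-digit numbers gives at most 5+1 digits, and here it does — Q is that final carry and must be 1. So Q=1.
Step 9. [col 3: F + L ≡ N (mod 10)] from column 3 (F=4, L=5, carry-in 1, digits 1,3,4,5,6,7,8,9 already taken and all letters distinct): N must equal 0. So N=0.
Step 10. [col 4: L + Y ≡ K (mod 10)] from column 4 (L=5, Y=6, carry-in 1, digits 0,1,3,4,5,6,7,8,9 already taken and all letters distinct): K must equal 2, so K=2.

Answer: A=8, F=4, I=3, K=2, L=5, N=0, Q=1, R=7, W=9, Y=6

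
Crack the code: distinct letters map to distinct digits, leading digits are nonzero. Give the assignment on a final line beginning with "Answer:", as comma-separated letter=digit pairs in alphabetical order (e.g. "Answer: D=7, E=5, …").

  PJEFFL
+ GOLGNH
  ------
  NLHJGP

Step 1. [col 1: L + H ≡ P (mod 10)] P=4 is one option consistent with column 1 (L + H ≡ P (mod 10), carry-in 0) — take it ⇒ P=4.
Step 2. [col 1: L + H ≡ P (mod 10)] several values work for L in column 1 (L + H ≡ P (mod 10), carry-in 0); try L=3 ⇒ L=3.
Step 3. [col 1: L + H ≡ P (mod 10)] column 1 reads L+H+carry(0)=P with L=3, P=4; with digits 3,4 already taken and all letters distinct, the only value for H is 1. So H=1.
Step 4. [col 2: F + N ≡ G (mod 10)] several values work for G in column 2 (F + N ≡ G (mod 10), carry-in 0); try G=5, so G=5.
Step 5. [col 2: F + N ≡ G (mod 10)] column 2 (F + N ≡ G (mod 10), carry-in 0) doesn't pin F yet; pick F=6 and continue ⇒ F=6.
Step 6. [col 2: F + N ≡ G (mod 10)] from column 2 (F=6, G=5, carry-in 0, digits 1,3,4,5,6 already taken and all letters distinct): N must equal 9 ⇒ N=9.
Step 7. [col 3: F + G ≡ J (mod 10)] from column 3 (F=6, G=5, carry-in 1, digits 1,3,4,5,6,9 already taken and all letters distinct): J must equal 2. So J=2.
Step 8. [col 4: E + L ≡ H (mod 10)] from column 4 (L=3, H=1, carry-in 1, digits 1,2,3,4,5,6,9 already taken and all letters distinct): E must equal 7. So E=7.
Step 9. [col 5: J + O ≡ L (mod 10)] in column 5 we have J+O≡L with carry-in 1; given J=2, L=3 and digits 1,2,3,4,5,6,7,9 already taken and all letters distinct, that pins O to 0, so O=0.

Answer: E=7, F=6, G=5, H=1, J=2, L=3, N=9, O=0, P=4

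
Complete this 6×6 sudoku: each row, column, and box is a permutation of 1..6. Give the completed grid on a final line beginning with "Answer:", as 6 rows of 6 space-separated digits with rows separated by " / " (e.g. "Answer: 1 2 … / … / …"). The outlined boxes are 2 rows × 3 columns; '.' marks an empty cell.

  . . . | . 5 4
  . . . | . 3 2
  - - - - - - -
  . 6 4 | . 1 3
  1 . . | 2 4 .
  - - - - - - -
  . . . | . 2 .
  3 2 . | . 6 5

Step 1. [r6c3∈{1}] only 1 remains possible at r6c3, so r6c3=1.
Step 2. [r1c3∈{2,3,6}] across col 3, 2 lands solely at r1c3. So r1c3=2.
Step 3. [r1c1∈{6}] r1c1 is down to just 6. So r1c1=6.
Step 4. [r2c3∈{5}] only 5 remains possible at r2c3, so r2c3=5.
Step 5. [r1c4∈{1}] nothing but 1 survives at r1c4. So r1c4=1.
Step 6. [r4c2∈{3,5}] row 4 places 5 nowhere but r4c2, so r4c2=5.
Step 7. [r5c2∈{4}] r5c2's peers cover all but 4, so r5c2=4.
Step 8. [r3c1∈{2}] r3c1's peers cover all but 2. So r3c1=2.
Step 9. [r6c4∈{4}] r6c4 is down to just 4. So r6c4=4.
Step 10. [r4c6∈{6}] r4c6 has the single candidate 6, so r4c6=6.
Step 11. [r4c3∈{3}] r4c3 is down to just 3. So r4c3=3.
Step 12. [r5c4∈{3}] only 3 remains possible at r5c4, so r5c4=3.
Step 13. [r2c2∈{1}] r2c2's peers cover all but 1. So r2c2=1.
Step 14. [r5c1∈{5}] nothing but 5 survives at r5c1 ⇒ r5c1=5.
Step 15. [r3c4∈{5}] r3c4 is down to just 5 ⇒ r3c4=5.
Step 16. [r5c6∈{1}] r5c6 is down to just 1, so r5c6=1.
Step 17. [r5c3∈{6}] only 6 remains possible at r5c3. So r5c3=6.
Step 18. [r1c2∈{3}] nothing but 3 survives at r1c2 ⇒ r1c2=3.
Step 19. [r2c1∈{4}] r2c1 is down to just 4 ⇒ r2c1=4.
Step 20. [r2c4∈{6}] r2c4 has the single candidate 6. So r2c4=6.

Answer: 6 3 2 1 5 4 / 4 1 5 6 3 2 / 2 6 4 5 1 3 / 1 5 3 2 4 6 / 5 4 6 3 2 1 / 3 2 1 4 6 5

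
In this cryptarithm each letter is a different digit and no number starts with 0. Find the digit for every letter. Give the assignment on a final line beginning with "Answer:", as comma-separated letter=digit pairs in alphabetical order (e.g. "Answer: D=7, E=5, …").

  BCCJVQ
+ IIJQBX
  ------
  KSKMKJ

Step 1. [col 1: Q + X ≡ J (mod 10)] column 1 (Q + X ≡ J (mod 10), carry-in 0) doesn't pin J yet; pick J=5 and continue. So J=5.
Step 2. [col 1: Q + X ≡ J (mod 10)] several values work for X in column 1 (Q + X ≡ J (mod 10), carry-in 0); try X=6, so X=6.
Step 3. [col 1: Q + X ≡ J (mod 10)] column 1: given X=6, J=5, carry-in 0, and digits 5,6 already taken and all letters distinct, Q+X≡J (mod 10) forces Q=9. So Q=9.
Step 4. [col 2: V + B ≡ K (mod 10)] V=0 is one option consistent with column 2 (V + B ≡ K (mod 10), carry-in 1) — take it. So V=0.
Step 5. [col 2: V + B ≡ K (mod 10)] column 2 (V + B ≡ K (mod 10), carry-in 1) doesn't pin K yet; pick K=8 and continue ⇒ K=8.
Step 6. [col 2: V + B ≡ K (mod 10)] column 2 reads V+B+carry(1)=K with V=0, K=8; with digits 0,5,6,8,9 already taken and all letters distinct, the only value for B is 7 ⇒ B=7.
Step 7. [col 3: J + Q ≡ M (mod 10)] column 3: given J=5, Q=9, carry-in 0, and digits 0,5,6,7,8,9 already taken and all letters distinct, J+Q≡M (mod 10) forces M=4. So M=4.
Step 8. [col 4: C + J ≡ K (mod 10)] column 4: given J=5, K=8, carry-in 1, and digits 0,4,5,6,7,8,9 already taken and all letters distinct, C+J≡K (mod 10) forces C=2. So C=2.
Step 9. [col 5: C + I ≡ S (mod 10)] column 5: given C=2, carry-in 0, and digits 0,2,4,5,6,7,8,9 already taken and all letters distinct, C+I≡S (mod 10) forces I=1. So I=1.
Step 10. [col 5: C + I ≡ S (mod 10)] column 5 reads C+I+carry(0)=S with C=2, I=1; with digits 0,1,2,4,5,6,7,8,9 already taken and all letters distinct, the only value for S is 3, so S=3.

Answer: B=7, C=2, I=1, J=5, K=8, M=4, Q=9, S=3, V=0, X=6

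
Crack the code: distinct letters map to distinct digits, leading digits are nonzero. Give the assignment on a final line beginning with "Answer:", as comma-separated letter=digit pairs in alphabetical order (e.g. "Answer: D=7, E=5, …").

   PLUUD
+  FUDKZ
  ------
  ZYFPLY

Step 1. [col 1: D + Z ≡ Y (mod 10)] several values work for Z in column 1 (D + Z ≡ Y (mod 10), carry-in 0); try Z=1 ⇒ Z=1.
Step 2. [col 1: D + Z ≡ Y (mod 10)] no forcing yet in column 1 (carry-in 0); D=6 is free and consistent — try it. So D=6.
Step 3. [col 1: D + Z ≡ Y (mod 10)] column 1: given D=6, Z=1, carry-in 0, and digits 1,6 already taken and all letters distinct, D+Z≡Y (mod 10) forces Y=7, so Y=7.
Step 4. [col 2: U + K ≡ L (mod 10)] column 2 (U + K ≡ L (mod 10), carry-in 0) doesn't pin K yet; pick K=2 and continue, so K=2.
Step 5. [col 2: U + K ≡ L (mod 10)] U=3 is one option consistent with column 2 (U + K ≡ L (mod 10), carry-in 0) — take it, so U=3.
Step 6. [col 2: U + K ≡ L (mod 10)] in column 2 we have U+K≡L with carry-in 0; given U=3, K=2 and digits 1,2,3,6,7 already taken and all letters distinct, that pins L to 5. So L=5.
Step 7. [col 3: U + D ≡ P (mod 10)] column 3 reads U+D+carry(0)=P with U=3, D=6; with digits 1,2,3,5,6,7 already taken and all letters distinct, the only value for P is 9. So P=9.
Step 8. [col 4: L + U ≡ F (mod 10)] in column 4 we have L+U≡F with carry-in 0; given L=5, U=3 and digits 1,2,3,5,6,7,9 already taken and all letters distinct, that pins F to 8, so F=8.

Answer: D=6, F=8, K=2, L=5, P=9, U=3, Y=7, Z=1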